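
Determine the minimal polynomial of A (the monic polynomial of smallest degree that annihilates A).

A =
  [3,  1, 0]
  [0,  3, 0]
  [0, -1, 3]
x^2 - 6*x + 9

The characteristic polynomial is χ_A(x) = (x - 3)^3, so the eigenvalues are known. The minimal polynomial is
  m_A(x) = Π_λ (x − λ)^{k_λ}
where k_λ is the size of the *largest* Jordan block for λ (equivalently, the smallest k with (A − λI)^k v = 0 for every generalised eigenvector v of λ).

  λ = 3: largest Jordan block has size 2, contributing (x − 3)^2

So m_A(x) = (x - 3)^2 = x^2 - 6*x + 9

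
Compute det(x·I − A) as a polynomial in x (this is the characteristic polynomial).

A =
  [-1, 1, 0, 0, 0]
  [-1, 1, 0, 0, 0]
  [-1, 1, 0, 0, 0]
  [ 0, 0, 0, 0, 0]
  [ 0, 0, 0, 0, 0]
x^5

Expanding det(x·I − A) (e.g. by cofactor expansion or by noting that A is similar to its Jordan form J, which has the same characteristic polynomial as A) gives
  χ_A(x) = x^5
which factors as x^5. The eigenvalues (with algebraic multiplicities) are λ = 0 with multiplicity 5.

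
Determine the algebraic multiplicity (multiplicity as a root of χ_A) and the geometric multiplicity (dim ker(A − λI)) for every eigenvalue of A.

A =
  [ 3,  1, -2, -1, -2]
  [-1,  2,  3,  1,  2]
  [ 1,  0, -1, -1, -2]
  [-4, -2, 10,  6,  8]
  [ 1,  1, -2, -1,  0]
λ = 2: alg = 5, geom = 3

Step 1 — factor the characteristic polynomial to read off the algebraic multiplicities:
  χ_A(x) = (x - 2)^5

Step 2 — compute geometric multiplicities via the rank-nullity identity g(λ) = n − rank(A − λI):
  rank(A − (2)·I) = 2, so dim ker(A − (2)·I) = n − 2 = 3

Summary:
  λ = 2: algebraic multiplicity = 5, geometric multiplicity = 3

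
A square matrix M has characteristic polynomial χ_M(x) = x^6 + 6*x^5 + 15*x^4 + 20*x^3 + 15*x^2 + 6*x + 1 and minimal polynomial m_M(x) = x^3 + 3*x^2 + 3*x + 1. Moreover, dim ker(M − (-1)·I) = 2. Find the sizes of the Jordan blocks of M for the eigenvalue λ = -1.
Block sizes for λ = -1: [3, 3]

Step 1 — from the characteristic polynomial, algebraic multiplicity of λ = -1 is 6. From dim ker(M − (-1)·I) = 2, there are exactly 2 Jordan blocks for λ = -1.
Step 2 — from the minimal polynomial, the factor (x + 1)^3 tells us the largest block for λ = -1 has size 3.
Step 3 — with total size 6, 2 blocks, and largest block 3, the block sizes (in nonincreasing order) are [3, 3].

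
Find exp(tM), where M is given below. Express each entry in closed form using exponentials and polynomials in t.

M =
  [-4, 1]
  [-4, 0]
e^{tM} =
  [-2*t*exp(-2*t) + exp(-2*t), t*exp(-2*t)]
  [-4*t*exp(-2*t), 2*t*exp(-2*t) + exp(-2*t)]

Strategy: write M = P · J · P⁻¹ where J is a Jordan canonical form, so e^{tM} = P · e^{tJ} · P⁻¹, and e^{tJ} can be computed block-by-block.

M has Jordan form
J =
  [-2,  1]
  [ 0, -2]
(up to reordering of blocks).

Per-block formulas:
  For a 2×2 Jordan block J_2(-2): exp(t · J_2(-2)) = e^(-2t)·(I + t·N), where N is the 2×2 nilpotent shift.

After assembling e^{tJ} and conjugating by P, we get:

e^{tM} =
  [-2*t*exp(-2*t) + exp(-2*t), t*exp(-2*t)]
  [-4*t*exp(-2*t), 2*t*exp(-2*t) + exp(-2*t)]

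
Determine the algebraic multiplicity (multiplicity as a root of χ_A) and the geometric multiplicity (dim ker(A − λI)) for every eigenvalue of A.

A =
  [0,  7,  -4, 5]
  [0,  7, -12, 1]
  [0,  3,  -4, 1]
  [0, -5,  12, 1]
λ = 0: alg = 2, geom = 2; λ = 2: alg = 2, geom = 1

Step 1 — factor the characteristic polynomial to read off the algebraic multiplicities:
  χ_A(x) = x^2*(x - 2)^2

Step 2 — compute geometric multiplicities via the rank-nullity identity g(λ) = n − rank(A − λI):
  rank(A − (0)·I) = 2, so dim ker(A − (0)·I) = n − 2 = 2
  rank(A − (2)·I) = 3, so dim ker(A − (2)·I) = n − 3 = 1

Summary:
  λ = 0: algebraic multiplicity = 2, geometric multiplicity = 2
  λ = 2: algebraic multiplicity = 2, geometric multiplicity = 1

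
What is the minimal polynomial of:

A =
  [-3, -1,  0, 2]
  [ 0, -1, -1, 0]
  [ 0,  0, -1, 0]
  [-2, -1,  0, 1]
x^3 + 3*x^2 + 3*x + 1

The characteristic polynomial is χ_A(x) = (x + 1)^4, so the eigenvalues are known. The minimal polynomial is
  m_A(x) = Π_λ (x − λ)^{k_λ}
where k_λ is the size of the *largest* Jordan block for λ (equivalently, the smallest k with (A − λI)^k v = 0 for every generalised eigenvector v of λ).

  λ = -1: largest Jordan block has size 3, contributing (x + 1)^3

So m_A(x) = (x + 1)^3 = x^3 + 3*x^2 + 3*x + 1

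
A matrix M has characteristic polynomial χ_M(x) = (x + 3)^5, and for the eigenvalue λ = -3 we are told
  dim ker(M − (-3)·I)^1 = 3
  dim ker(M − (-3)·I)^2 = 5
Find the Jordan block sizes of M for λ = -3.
Block sizes for λ = -3: [2, 2, 1]

From the dimensions of kernels of powers, the number of Jordan blocks of size at least j is d_j − d_{j−1} where d_j = dim ker(N^j) (with d_0 = 0). Computing the differences gives [3, 2].
The number of blocks of size exactly k is (#blocks of size ≥ k) − (#blocks of size ≥ k + 1), so the partition is: 1 block(s) of size 1, 2 block(s) of size 2.
In nonincreasing order the block sizes are [2, 2, 1].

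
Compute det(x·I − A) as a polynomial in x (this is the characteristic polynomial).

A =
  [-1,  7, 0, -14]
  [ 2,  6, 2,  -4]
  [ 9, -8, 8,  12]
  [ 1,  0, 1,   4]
x^4 - 17*x^3 + 90*x^2 - 108*x - 216

Expanding det(x·I − A) (e.g. by cofactor expansion or by noting that A is similar to its Jordan form J, which has the same characteristic polynomial as A) gives
  χ_A(x) = x^4 - 17*x^3 + 90*x^2 - 108*x - 216
which factors as (x - 6)^3*(x + 1). The eigenvalues (with algebraic multiplicities) are λ = -1 with multiplicity 1, λ = 6 with multiplicity 3.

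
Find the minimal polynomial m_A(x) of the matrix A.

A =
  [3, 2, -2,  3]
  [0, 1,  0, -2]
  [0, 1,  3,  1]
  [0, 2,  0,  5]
x^2 - 6*x + 9

The characteristic polynomial is χ_A(x) = (x - 3)^4, so the eigenvalues are known. The minimal polynomial is
  m_A(x) = Π_λ (x − λ)^{k_λ}
where k_λ is the size of the *largest* Jordan block for λ (equivalently, the smallest k with (A − λI)^k v = 0 for every generalised eigenvector v of λ).

  λ = 3: largest Jordan block has size 2, contributing (x − 3)^2

So m_A(x) = (x - 3)^2 = x^2 - 6*x + 9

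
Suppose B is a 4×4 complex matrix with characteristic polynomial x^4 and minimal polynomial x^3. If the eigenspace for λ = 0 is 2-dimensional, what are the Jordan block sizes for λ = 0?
Block sizes for λ = 0: [3, 1]

Step 1 — from the characteristic polynomial, algebraic multiplicity of λ = 0 is 4. From dim ker(B − (0)·I) = 2, there are exactly 2 Jordan blocks for λ = 0.
Step 2 — from the minimal polynomial, the factor (x − 0)^3 tells us the largest block for λ = 0 has size 3.
Step 3 — with total size 4, 2 blocks, and largest block 3, the block sizes (in nonincreasing order) are [3, 1].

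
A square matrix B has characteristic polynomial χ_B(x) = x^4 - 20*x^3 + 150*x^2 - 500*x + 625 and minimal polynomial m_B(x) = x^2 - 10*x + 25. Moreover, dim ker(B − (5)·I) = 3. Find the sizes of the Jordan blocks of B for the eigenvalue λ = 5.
Block sizes for λ = 5: [2, 1, 1]

Step 1 — from the characteristic polynomial, algebraic multiplicity of λ = 5 is 4. From dim ker(B − (5)·I) = 3, there are exactly 3 Jordan blocks for λ = 5.
Step 2 — from the minimal polynomial, the factor (x − 5)^2 tells us the largest block for λ = 5 has size 2.
Step 3 — with total size 4, 3 blocks, and largest block 2, the block sizes (in nonincreasing order) are [2, 1, 1].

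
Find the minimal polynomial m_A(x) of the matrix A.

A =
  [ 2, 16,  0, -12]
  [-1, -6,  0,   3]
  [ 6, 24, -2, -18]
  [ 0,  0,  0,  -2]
x^2 + 4*x + 4

The characteristic polynomial is χ_A(x) = (x + 2)^4, so the eigenvalues are known. The minimal polynomial is
  m_A(x) = Π_λ (x − λ)^{k_λ}
where k_λ is the size of the *largest* Jordan block for λ (equivalently, the smallest k with (A − λI)^k v = 0 for every generalised eigenvector v of λ).

  λ = -2: largest Jordan block has size 2, contributing (x + 2)^2

So m_A(x) = (x + 2)^2 = x^2 + 4*x + 4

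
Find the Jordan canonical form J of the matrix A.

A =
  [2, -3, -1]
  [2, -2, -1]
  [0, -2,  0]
J_3(0)

The characteristic polynomial is
  det(x·I − A) = x^3

Eigenvalues and multiplicities (the geometric multiplicity of λ is n − rank(A − λI), which equals the number of Jordan blocks for λ):
  λ = 0: algebraic multiplicity = 3, geometric multiplicity = 1

Determining the block sizes for each eigenvalue:
  λ = 0: one block (gm = 1), so the single block has size am = 3 → block sizes [3]

Assembling the blocks gives a Jordan form
J =
  [0, 1, 0]
  [0, 0, 1]
  [0, 0, 0]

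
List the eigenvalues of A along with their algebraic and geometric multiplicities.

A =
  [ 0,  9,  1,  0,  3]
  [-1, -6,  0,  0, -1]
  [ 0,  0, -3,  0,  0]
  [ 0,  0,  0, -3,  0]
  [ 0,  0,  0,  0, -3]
λ = -3: alg = 5, geom = 3

Step 1 — factor the characteristic polynomial to read off the algebraic multiplicities:
  χ_A(x) = (x + 3)^5

Step 2 — compute geometric multiplicities via the rank-nullity identity g(λ) = n − rank(A − λI):
  rank(A − (-3)·I) = 2, so dim ker(A − (-3)·I) = n − 2 = 3

Summary:
  λ = -3: algebraic multiplicity = 5, geometric multiplicity = 3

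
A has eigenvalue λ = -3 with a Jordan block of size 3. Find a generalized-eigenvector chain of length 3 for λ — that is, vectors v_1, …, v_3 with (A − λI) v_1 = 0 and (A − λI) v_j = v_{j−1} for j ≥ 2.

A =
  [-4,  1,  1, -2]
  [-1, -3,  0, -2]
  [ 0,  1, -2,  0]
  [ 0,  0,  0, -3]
A Jordan chain for λ = -3 of length 3:
v_1 = (0, 1, -1, 0)ᵀ
v_2 = (-1, -1, 0, 0)ᵀ
v_3 = (1, 0, 0, 0)ᵀ

Let N = A − (-3)·I. We want v_3 with N^3 v_3 = 0 but N^2 v_3 ≠ 0; then v_{j-1} := N · v_j for j = 3, …, 2.

Pick v_3 = (1, 0, 0, 0)ᵀ.
Then v_2 = N · v_3 = (-1, -1, 0, 0)ᵀ.
Then v_1 = N · v_2 = (0, 1, -1, 0)ᵀ.

Sanity check: (A − (-3)·I) v_1 = (0, 0, 0, 0)ᵀ = 0. ✓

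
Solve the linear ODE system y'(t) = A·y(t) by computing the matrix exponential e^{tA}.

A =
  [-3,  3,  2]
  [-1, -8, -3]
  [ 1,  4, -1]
e^{tA} =
  [t*exp(-4*t) + exp(-4*t), -t^2*exp(-4*t)/2 + 3*t*exp(-4*t), -t^2*exp(-4*t)/2 + 2*t*exp(-4*t)]
  [-t*exp(-4*t), t^2*exp(-4*t)/2 - 4*t*exp(-4*t) + exp(-4*t), t^2*exp(-4*t)/2 - 3*t*exp(-4*t)]
  [t*exp(-4*t), -t^2*exp(-4*t)/2 + 4*t*exp(-4*t), -t^2*exp(-4*t)/2 + 3*t*exp(-4*t) + exp(-4*t)]

Strategy: write A = P · J · P⁻¹ where J is a Jordan canonical form, so e^{tA} = P · e^{tJ} · P⁻¹, and e^{tJ} can be computed block-by-block.

A has Jordan form
J =
  [-4,  1,  0]
  [ 0, -4,  1]
  [ 0,  0, -4]
(up to reordering of blocks).

Per-block formulas:
  For a 3×3 Jordan block J_3(-4): exp(t · J_3(-4)) = e^(-4t)·(I + t·N + (t^2/2)·N^2), where N is the 3×3 nilpotent shift.

After assembling e^{tJ} and conjugating by P, we get:

e^{tA} =
  [t*exp(-4*t) + exp(-4*t), -t^2*exp(-4*t)/2 + 3*t*exp(-4*t), -t^2*exp(-4*t)/2 + 2*t*exp(-4*t)]
  [-t*exp(-4*t), t^2*exp(-4*t)/2 - 4*t*exp(-4*t) + exp(-4*t), t^2*exp(-4*t)/2 - 3*t*exp(-4*t)]
  [t*exp(-4*t), -t^2*exp(-4*t)/2 + 4*t*exp(-4*t), -t^2*exp(-4*t)/2 + 3*t*exp(-4*t) + exp(-4*t)]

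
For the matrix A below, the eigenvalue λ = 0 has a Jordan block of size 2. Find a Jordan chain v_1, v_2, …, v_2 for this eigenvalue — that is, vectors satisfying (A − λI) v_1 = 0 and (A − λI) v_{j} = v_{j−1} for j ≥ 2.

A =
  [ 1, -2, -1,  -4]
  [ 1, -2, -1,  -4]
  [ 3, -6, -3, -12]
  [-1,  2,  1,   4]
A Jordan chain for λ = 0 of length 2:
v_1 = (1, 1, 3, -1)ᵀ
v_2 = (1, 0, 0, 0)ᵀ

Let N = A − (0)·I. We want v_2 with N^2 v_2 = 0 but N^1 v_2 ≠ 0; then v_{j-1} := N · v_j for j = 2, …, 2.

Pick v_2 = (1, 0, 0, 0)ᵀ.
Then v_1 = N · v_2 = (1, 1, 3, -1)ᵀ.

Sanity check: (A − (0)·I) v_1 = (0, 0, 0, 0)ᵀ = 0. ✓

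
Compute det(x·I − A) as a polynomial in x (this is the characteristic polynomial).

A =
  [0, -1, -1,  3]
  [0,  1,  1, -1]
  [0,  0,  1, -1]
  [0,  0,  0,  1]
x^4 - 3*x^3 + 3*x^2 - x

Expanding det(x·I − A) (e.g. by cofactor expansion or by noting that A is similar to its Jordan form J, which has the same characteristic polynomial as A) gives
  χ_A(x) = x^4 - 3*x^3 + 3*x^2 - x
which factors as x*(x - 1)^3. The eigenvalues (with algebraic multiplicities) are λ = 0 with multiplicity 1, λ = 1 with multiplicity 3.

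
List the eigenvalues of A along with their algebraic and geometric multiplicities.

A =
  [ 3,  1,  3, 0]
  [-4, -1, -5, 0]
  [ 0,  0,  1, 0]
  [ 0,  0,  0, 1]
λ = 1: alg = 4, geom = 2

Step 1 — factor the characteristic polynomial to read off the algebraic multiplicities:
  χ_A(x) = (x - 1)^4

Step 2 — compute geometric multiplicities via the rank-nullity identity g(λ) = n − rank(A − λI):
  rank(A − (1)·I) = 2, so dim ker(A − (1)·I) = n − 2 = 2

Summary:
  λ = 1: algebraic multiplicity = 4, geometric multiplicity = 2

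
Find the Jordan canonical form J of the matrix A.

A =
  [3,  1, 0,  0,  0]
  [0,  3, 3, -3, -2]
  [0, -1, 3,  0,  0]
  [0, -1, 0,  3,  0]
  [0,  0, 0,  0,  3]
J_3(3) ⊕ J_1(3) ⊕ J_1(3)

The characteristic polynomial is
  det(x·I − A) = x^5 - 15*x^4 + 90*x^3 - 270*x^2 + 405*x - 243 = (x - 3)^5

Eigenvalues and multiplicities (the geometric multiplicity of λ is n − rank(A − λI), which equals the number of Jordan blocks for λ):
  λ = 3: algebraic multiplicity = 5, geometric multiplicity = 3

Determining the block sizes for each eigenvalue:
  λ = 3: with am = 5 and gm = 3, the partition is not yet determined (e.g. several partitions of 5 into 3 parts exist). Let N = A − (3)·I. Computing rank(N^1) = 2, rank(N^2) = 1, rank(N^3) = 0; the number of blocks of size ≥ j is rank(N^{j−1}) − rank(N^j), giving [3, 1, 1]. So we have 1 block(s) of size 3, 2 block(s) of size 1 → block sizes [3, 1, 1]

Assembling the blocks gives a Jordan form
J =
  [3, 1, 0, 0, 0]
  [0, 3, 1, 0, 0]
  [0, 0, 3, 0, 0]
  [0, 0, 0, 3, 0]
  [0, 0, 0, 0, 3]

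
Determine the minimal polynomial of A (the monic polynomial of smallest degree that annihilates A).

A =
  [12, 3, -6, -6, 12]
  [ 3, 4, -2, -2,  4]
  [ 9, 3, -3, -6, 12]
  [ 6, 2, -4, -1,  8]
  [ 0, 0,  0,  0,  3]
x^2 - 6*x + 9

The characteristic polynomial is χ_A(x) = (x - 3)^5, so the eigenvalues are known. The minimal polynomial is
  m_A(x) = Π_λ (x − λ)^{k_λ}
where k_λ is the size of the *largest* Jordan block for λ (equivalently, the smallest k with (A − λI)^k v = 0 for every generalised eigenvector v of λ).

  λ = 3: largest Jordan block has size 2, contributing (x − 3)^2

So m_A(x) = (x - 3)^2 = x^2 - 6*x + 9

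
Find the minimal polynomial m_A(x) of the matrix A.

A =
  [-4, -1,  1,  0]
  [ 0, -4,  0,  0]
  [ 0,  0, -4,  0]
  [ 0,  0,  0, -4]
x^2 + 8*x + 16

The characteristic polynomial is χ_A(x) = (x + 4)^4, so the eigenvalues are known. The minimal polynomial is
  m_A(x) = Π_λ (x − λ)^{k_λ}
where k_λ is the size of the *largest* Jordan block for λ (equivalently, the smallest k with (A − λI)^k v = 0 for every generalised eigenvector v of λ).

  λ = -4: largest Jordan block has size 2, contributing (x + 4)^2

So m_A(x) = (x + 4)^2 = x^2 + 8*x + 16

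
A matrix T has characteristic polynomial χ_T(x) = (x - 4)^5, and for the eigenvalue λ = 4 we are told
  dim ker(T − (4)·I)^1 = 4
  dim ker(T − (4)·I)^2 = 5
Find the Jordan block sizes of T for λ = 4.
Block sizes for λ = 4: [2, 1, 1, 1]

From the dimensions of kernels of powers, the number of Jordan blocks of size at least j is d_j − d_{j−1} where d_j = dim ker(N^j) (with d_0 = 0). Computing the differences gives [4, 1].
The number of blocks of size exactly k is (#blocks of size ≥ k) − (#blocks of size ≥ k + 1), so the partition is: 3 block(s) of size 1, 1 block(s) of size 2.
In nonincreasing order the block sizes are [2, 1, 1, 1].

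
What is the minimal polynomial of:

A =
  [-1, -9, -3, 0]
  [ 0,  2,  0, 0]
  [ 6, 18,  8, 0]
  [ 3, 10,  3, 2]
x^3 - 9*x^2 + 24*x - 20

The characteristic polynomial is χ_A(x) = (x - 5)*(x - 2)^3, so the eigenvalues are known. The minimal polynomial is
  m_A(x) = Π_λ (x − λ)^{k_λ}
where k_λ is the size of the *largest* Jordan block for λ (equivalently, the smallest k with (A − λI)^k v = 0 for every generalised eigenvector v of λ).

  λ = 2: largest Jordan block has size 2, contributing (x − 2)^2
  λ = 5: largest Jordan block has size 1, contributing (x − 5)

So m_A(x) = (x - 5)*(x - 2)^2 = x^3 - 9*x^2 + 24*x - 20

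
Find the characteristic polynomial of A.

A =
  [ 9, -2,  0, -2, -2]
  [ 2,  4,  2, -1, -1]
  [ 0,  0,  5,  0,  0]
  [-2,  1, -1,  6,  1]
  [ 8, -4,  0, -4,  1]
x^5 - 25*x^4 + 250*x^3 - 1250*x^2 + 3125*x - 3125

Expanding det(x·I − A) (e.g. by cofactor expansion or by noting that A is similar to its Jordan form J, which has the same characteristic polynomial as A) gives
  χ_A(x) = x^5 - 25*x^4 + 250*x^3 - 1250*x^2 + 3125*x - 3125
which factors as (x - 5)^5. The eigenvalues (with algebraic multiplicities) are λ = 5 with multiplicity 5.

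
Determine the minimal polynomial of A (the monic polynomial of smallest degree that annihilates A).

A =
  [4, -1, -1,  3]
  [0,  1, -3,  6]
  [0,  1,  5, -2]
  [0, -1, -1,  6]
x^3 - 12*x^2 + 48*x - 64

The characteristic polynomial is χ_A(x) = (x - 4)^4, so the eigenvalues are known. The minimal polynomial is
  m_A(x) = Π_λ (x − λ)^{k_λ}
where k_λ is the size of the *largest* Jordan block for λ (equivalently, the smallest k with (A − λI)^k v = 0 for every generalised eigenvector v of λ).

  λ = 4: largest Jordan block has size 3, contributing (x − 4)^3

So m_A(x) = (x - 4)^3 = x^3 - 12*x^2 + 48*x - 64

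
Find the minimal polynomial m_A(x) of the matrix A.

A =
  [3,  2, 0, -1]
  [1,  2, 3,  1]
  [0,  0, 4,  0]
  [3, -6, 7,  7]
x^3 - 12*x^2 + 48*x - 64

The characteristic polynomial is χ_A(x) = (x - 4)^4, so the eigenvalues are known. The minimal polynomial is
  m_A(x) = Π_λ (x − λ)^{k_λ}
where k_λ is the size of the *largest* Jordan block for λ (equivalently, the smallest k with (A − λI)^k v = 0 for every generalised eigenvector v of λ).

  λ = 4: largest Jordan block has size 3, contributing (x − 4)^3

So m_A(x) = (x - 4)^3 = x^3 - 12*x^2 + 48*x - 64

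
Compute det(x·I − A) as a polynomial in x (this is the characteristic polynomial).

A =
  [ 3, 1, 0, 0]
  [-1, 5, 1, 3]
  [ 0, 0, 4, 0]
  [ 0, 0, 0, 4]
x^4 - 16*x^3 + 96*x^2 - 256*x + 256

Expanding det(x·I − A) (e.g. by cofactor expansion or by noting that A is similar to its Jordan form J, which has the same characteristic polynomial as A) gives
  χ_A(x) = x^4 - 16*x^3 + 96*x^2 - 256*x + 256
which factors as (x - 4)^4. The eigenvalues (with algebraic multiplicities) are λ = 4 with multiplicity 4.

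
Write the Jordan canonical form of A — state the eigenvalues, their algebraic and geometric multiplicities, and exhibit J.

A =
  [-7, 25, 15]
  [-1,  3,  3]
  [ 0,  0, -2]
J_2(-2) ⊕ J_1(-2)

The characteristic polynomial is
  det(x·I − A) = x^3 + 6*x^2 + 12*x + 8 = (x + 2)^3

Eigenvalues and multiplicities (the geometric multiplicity of λ is n − rank(A − λI), which equals the number of Jordan blocks for λ):
  λ = -2: algebraic multiplicity = 3, geometric multiplicity = 2

Determining the block sizes for each eigenvalue:
  λ = -2: 2 blocks summing to 3 forces exactly one block of size 2 and the rest size 1 → block sizes [2, 1]

Assembling the blocks gives a Jordan form
J =
  [-2,  1,  0]
  [ 0, -2,  0]
  [ 0,  0, -2]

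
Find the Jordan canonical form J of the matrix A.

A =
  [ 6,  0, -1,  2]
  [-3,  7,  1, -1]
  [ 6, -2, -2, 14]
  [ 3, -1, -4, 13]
J_2(6) ⊕ J_2(6)

The characteristic polynomial is
  det(x·I − A) = x^4 - 24*x^3 + 216*x^2 - 864*x + 1296 = (x - 6)^4

Eigenvalues and multiplicities (the geometric multiplicity of λ is n − rank(A − λI), which equals the number of Jordan blocks for λ):
  λ = 6: algebraic multiplicity = 4, geometric multiplicity = 2

Determining the block sizes for each eigenvalue:
  λ = 6: with am = 4 and gm = 2, the partition is not yet determined (e.g. several partitions of 4 into 2 parts exist). Let N = A − (6)·I. Computing rank(N^1) = 2, rank(N^2) = 0; the number of blocks of size ≥ j is rank(N^{j−1}) − rank(N^j), giving [2, 2]. So we have 2 block(s) of size 2 → block sizes [2, 2]

Assembling the blocks gives a Jordan form
J =
  [6, 1, 0, 0]
  [0, 6, 0, 0]
  [0, 0, 6, 1]
  [0, 0, 0, 6]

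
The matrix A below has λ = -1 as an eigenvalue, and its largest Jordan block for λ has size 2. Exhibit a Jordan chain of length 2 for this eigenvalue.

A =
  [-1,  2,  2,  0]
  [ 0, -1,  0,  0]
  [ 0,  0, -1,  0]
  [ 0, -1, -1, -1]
A Jordan chain for λ = -1 of length 2:
v_1 = (2, 0, 0, -1)ᵀ
v_2 = (0, 1, 0, 0)ᵀ

Let N = A − (-1)·I. We want v_2 with N^2 v_2 = 0 but N^1 v_2 ≠ 0; then v_{j-1} := N · v_j for j = 2, …, 2.

Pick v_2 = (0, 1, 0, 0)ᵀ.
Then v_1 = N · v_2 = (2, 0, 0, -1)ᵀ.

Sanity check: (A − (-1)·I) v_1 = (0, 0, 0, 0)ᵀ = 0. ✓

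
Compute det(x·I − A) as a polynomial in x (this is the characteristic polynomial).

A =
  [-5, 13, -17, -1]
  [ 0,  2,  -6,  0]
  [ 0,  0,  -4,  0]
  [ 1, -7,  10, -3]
x^4 + 10*x^3 + 24*x^2 - 32*x - 128

Expanding det(x·I − A) (e.g. by cofactor expansion or by noting that A is similar to its Jordan form J, which has the same characteristic polynomial as A) gives
  χ_A(x) = x^4 + 10*x^3 + 24*x^2 - 32*x - 128
which factors as (x - 2)*(x + 4)^3. The eigenvalues (with algebraic multiplicities) are λ = -4 with multiplicity 3, λ = 2 with multiplicity 1.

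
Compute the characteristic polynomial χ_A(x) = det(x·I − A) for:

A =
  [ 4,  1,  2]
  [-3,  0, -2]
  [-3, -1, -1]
x^3 - 3*x^2 + 3*x - 1

Expanding det(x·I − A) (e.g. by cofactor expansion or by noting that A is similar to its Jordan form J, which has the same characteristic polynomial as A) gives
  χ_A(x) = x^3 - 3*x^2 + 3*x - 1
which factors as (x - 1)^3. The eigenvalues (with algebraic multiplicities) are λ = 1 with multiplicity 3.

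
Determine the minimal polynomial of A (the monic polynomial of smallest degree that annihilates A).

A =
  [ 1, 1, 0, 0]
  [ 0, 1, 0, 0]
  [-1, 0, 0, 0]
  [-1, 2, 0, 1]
x^4 - 3*x^3 + 3*x^2 - x

The characteristic polynomial is χ_A(x) = x*(x - 1)^3, so the eigenvalues are known. The minimal polynomial is
  m_A(x) = Π_λ (x − λ)^{k_λ}
where k_λ is the size of the *largest* Jordan block for λ (equivalently, the smallest k with (A − λI)^k v = 0 for every generalised eigenvector v of λ).

  λ = 0: largest Jordan block has size 1, contributing (x − 0)
  λ = 1: largest Jordan block has size 3, contributing (x − 1)^3

So m_A(x) = x*(x - 1)^3 = x^4 - 3*x^3 + 3*x^2 - x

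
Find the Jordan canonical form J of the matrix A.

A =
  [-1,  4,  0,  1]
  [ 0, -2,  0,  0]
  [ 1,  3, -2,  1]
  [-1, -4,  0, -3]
J_2(-2) ⊕ J_2(-2)

The characteristic polynomial is
  det(x·I − A) = x^4 + 8*x^3 + 24*x^2 + 32*x + 16 = (x + 2)^4

Eigenvalues and multiplicities (the geometric multiplicity of λ is n − rank(A − λI), which equals the number of Jordan blocks for λ):
  λ = -2: algebraic multiplicity = 4, geometric multiplicity = 2

Determining the block sizes for each eigenvalue:
  λ = -2: with am = 4 and gm = 2, the partition is not yet determined (e.g. several partitions of 4 into 2 parts exist). Let N = A − (-2)·I. Computing rank(N^1) = 2, rank(N^2) = 0; the number of blocks of size ≥ j is rank(N^{j−1}) − rank(N^j), giving [2, 2]. So we have 2 block(s) of size 2 → block sizes [2, 2]

Assembling the blocks gives a Jordan form
J =
  [-2,  1,  0,  0]
  [ 0, -2,  0,  0]
  [ 0,  0, -2,  1]
  [ 0,  0,  0, -2]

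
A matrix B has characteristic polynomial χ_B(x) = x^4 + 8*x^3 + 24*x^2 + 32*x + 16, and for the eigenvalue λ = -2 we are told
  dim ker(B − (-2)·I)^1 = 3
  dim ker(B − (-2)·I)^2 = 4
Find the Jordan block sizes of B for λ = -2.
Block sizes for λ = -2: [2, 1, 1]

From the dimensions of kernels of powers, the number of Jordan blocks of size at least j is d_j − d_{j−1} where d_j = dim ker(N^j) (with d_0 = 0). Computing the differences gives [3, 1].
The number of blocks of size exactly k is (#blocks of size ≥ k) − (#blocks of size ≥ k + 1), so the partition is: 2 block(s) of size 1, 1 block(s) of size 2.
In nonincreasing order the block sizes are [2, 1, 1].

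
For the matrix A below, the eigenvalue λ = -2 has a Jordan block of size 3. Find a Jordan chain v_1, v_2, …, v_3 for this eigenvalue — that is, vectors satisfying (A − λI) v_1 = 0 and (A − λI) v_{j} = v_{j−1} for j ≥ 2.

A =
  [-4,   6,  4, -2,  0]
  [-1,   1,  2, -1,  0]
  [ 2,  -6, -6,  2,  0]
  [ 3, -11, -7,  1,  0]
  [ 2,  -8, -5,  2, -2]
A Jordan chain for λ = -2 of length 3:
v_1 = (4, 2, -4, -6, -4)ᵀ
v_2 = (6, 3, -6, -11, -8)ᵀ
v_3 = (0, 1, 0, 0, 0)ᵀ

Let N = A − (-2)·I. We want v_3 with N^3 v_3 = 0 but N^2 v_3 ≠ 0; then v_{j-1} := N · v_j for j = 3, …, 2.

Pick v_3 = (0, 1, 0, 0, 0)ᵀ.
Then v_2 = N · v_3 = (6, 3, -6, -11, -8)ᵀ.
Then v_1 = N · v_2 = (4, 2, -4, -6, -4)ᵀ.

Sanity check: (A − (-2)·I) v_1 = (0, 0, 0, 0, 0)ᵀ = 0. ✓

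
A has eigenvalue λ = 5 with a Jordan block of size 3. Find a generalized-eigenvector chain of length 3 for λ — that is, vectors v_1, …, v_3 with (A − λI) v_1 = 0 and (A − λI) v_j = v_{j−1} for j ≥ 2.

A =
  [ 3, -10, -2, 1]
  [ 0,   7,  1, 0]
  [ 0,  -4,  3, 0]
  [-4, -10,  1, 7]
A Jordan chain for λ = 5 of length 3:
v_1 = (-2, 0, 0, -4)ᵀ
v_2 = (-10, 2, -4, -10)ᵀ
v_3 = (0, 1, 0, 0)ᵀ

Let N = A − (5)·I. We want v_3 with N^3 v_3 = 0 but N^2 v_3 ≠ 0; then v_{j-1} := N · v_j for j = 3, …, 2.

Pick v_3 = (0, 1, 0, 0)ᵀ.
Then v_2 = N · v_3 = (-10, 2, -4, -10)ᵀ.
Then v_1 = N · v_2 = (-2, 0, 0, -4)ᵀ.

Sanity check: (A − (5)·I) v_1 = (0, 0, 0, 0)ᵀ = 0. ✓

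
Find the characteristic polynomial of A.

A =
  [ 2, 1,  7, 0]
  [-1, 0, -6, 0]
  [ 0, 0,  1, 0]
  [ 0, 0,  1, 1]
x^4 - 4*x^3 + 6*x^2 - 4*x + 1

Expanding det(x·I − A) (e.g. by cofactor expansion or by noting that A is similar to its Jordan form J, which has the same characteristic polynomial as A) gives
  χ_A(x) = x^4 - 4*x^3 + 6*x^2 - 4*x + 1
which factors as (x - 1)^4. The eigenvalues (with algebraic multiplicities) are λ = 1 with multiplicity 4.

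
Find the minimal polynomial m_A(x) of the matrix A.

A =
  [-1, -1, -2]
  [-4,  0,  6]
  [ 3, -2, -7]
x^3 + 8*x^2 + 21*x + 18

The characteristic polynomial is χ_A(x) = (x + 2)*(x + 3)^2, so the eigenvalues are known. The minimal polynomial is
  m_A(x) = Π_λ (x − λ)^{k_λ}
where k_λ is the size of the *largest* Jordan block for λ (equivalently, the smallest k with (A − λI)^k v = 0 for every generalised eigenvector v of λ).

  λ = -3: largest Jordan block has size 2, contributing (x + 3)^2
  λ = -2: largest Jordan block has size 1, contributing (x + 2)

So m_A(x) = (x + 2)*(x + 3)^2 = x^3 + 8*x^2 + 21*x + 18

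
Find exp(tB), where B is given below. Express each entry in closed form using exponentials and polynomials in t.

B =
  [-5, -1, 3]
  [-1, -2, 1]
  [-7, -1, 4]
e^{tB} =
  [-2*t^2*exp(-t) - 4*t*exp(-t) + exp(-t), t^2*exp(-t) - t*exp(-t), t^2*exp(-t) + 3*t*exp(-t)]
  [-t^2*exp(-t) - t*exp(-t), t^2*exp(-t)/2 - t*exp(-t) + exp(-t), t^2*exp(-t)/2 + t*exp(-t)]
  [-3*t^2*exp(-t) - 7*t*exp(-t), 3*t^2*exp(-t)/2 - t*exp(-t), 3*t^2*exp(-t)/2 + 5*t*exp(-t) + exp(-t)]

Strategy: write B = P · J · P⁻¹ where J is a Jordan canonical form, so e^{tB} = P · e^{tJ} · P⁻¹, and e^{tJ} can be computed block-by-block.

B has Jordan form
J =
  [-1,  1,  0]
  [ 0, -1,  1]
  [ 0,  0, -1]
(up to reordering of blocks).

Per-block formulas:
  For a 3×3 Jordan block J_3(-1): exp(t · J_3(-1)) = e^(-1t)·(I + t·N + (t^2/2)·N^2), where N is the 3×3 nilpotent shift.

After assembling e^{tJ} and conjugating by P, we get:

e^{tB} =
  [-2*t^2*exp(-t) - 4*t*exp(-t) + exp(-t), t^2*exp(-t) - t*exp(-t), t^2*exp(-t) + 3*t*exp(-t)]
  [-t^2*exp(-t) - t*exp(-t), t^2*exp(-t)/2 - t*exp(-t) + exp(-t), t^2*exp(-t)/2 + t*exp(-t)]
  [-3*t^2*exp(-t) - 7*t*exp(-t), 3*t^2*exp(-t)/2 - t*exp(-t), 3*t^2*exp(-t)/2 + 5*t*exp(-t) + exp(-t)]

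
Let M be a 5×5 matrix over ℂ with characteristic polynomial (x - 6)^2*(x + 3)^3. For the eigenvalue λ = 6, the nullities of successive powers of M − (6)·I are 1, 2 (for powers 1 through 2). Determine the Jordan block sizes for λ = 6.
Block sizes for λ = 6: [2]

From the dimensions of kernels of powers, the number of Jordan blocks of size at least j is d_j − d_{j−1} where d_j = dim ker(N^j) (with d_0 = 0). Computing the differences gives [1, 1].
The number of blocks of size exactly k is (#blocks of size ≥ k) − (#blocks of size ≥ k + 1), so the partition is: 1 block(s) of size 2.
In nonincreasing order the block sizes are [2].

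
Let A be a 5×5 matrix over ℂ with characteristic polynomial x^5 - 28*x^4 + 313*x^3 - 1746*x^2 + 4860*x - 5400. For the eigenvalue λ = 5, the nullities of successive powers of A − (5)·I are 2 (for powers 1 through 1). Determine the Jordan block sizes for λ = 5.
Block sizes for λ = 5: [1, 1]

From the dimensions of kernels of powers, the number of Jordan blocks of size at least j is d_j − d_{j−1} where d_j = dim ker(N^j) (with d_0 = 0). Computing the differences gives [2].
The number of blocks of size exactly k is (#blocks of size ≥ k) − (#blocks of size ≥ k + 1), so the partition is: 2 block(s) of size 1.
In nonincreasing order the block sizes are [1, 1].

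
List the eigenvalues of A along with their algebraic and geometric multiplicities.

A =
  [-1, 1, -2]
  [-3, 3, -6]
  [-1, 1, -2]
λ = 0: alg = 3, geom = 2

Step 1 — factor the characteristic polynomial to read off the algebraic multiplicities:
  χ_A(x) = x^3

Step 2 — compute geometric multiplicities via the rank-nullity identity g(λ) = n − rank(A − λI):
  rank(A − (0)·I) = 1, so dim ker(A − (0)·I) = n − 1 = 2

Summary:
  λ = 0: algebraic multiplicity = 3, geometric multiplicity = 2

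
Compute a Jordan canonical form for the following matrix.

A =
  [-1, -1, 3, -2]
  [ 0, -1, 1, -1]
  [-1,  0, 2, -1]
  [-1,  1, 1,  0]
J_2(0) ⊕ J_2(0)

The characteristic polynomial is
  det(x·I − A) = x^4

Eigenvalues and multiplicities (the geometric multiplicity of λ is n − rank(A − λI), which equals the number of Jordan blocks for λ):
  λ = 0: algebraic multiplicity = 4, geometric multiplicity = 2

Determining the block sizes for each eigenvalue:
  λ = 0: with am = 4 and gm = 2, the partition is not yet determined (e.g. several partitions of 4 into 2 parts exist). Let N = A − (0)·I. Computing rank(N^1) = 2, rank(N^2) = 0; the number of blocks of size ≥ j is rank(N^{j−1}) − rank(N^j), giving [2, 2]. So we have 2 block(s) of size 2 → block sizes [2, 2]

Assembling the blocks gives a Jordan form
J =
  [0, 1, 0, 0]
  [0, 0, 0, 0]
  [0, 0, 0, 1]
  [0, 0, 0, 0]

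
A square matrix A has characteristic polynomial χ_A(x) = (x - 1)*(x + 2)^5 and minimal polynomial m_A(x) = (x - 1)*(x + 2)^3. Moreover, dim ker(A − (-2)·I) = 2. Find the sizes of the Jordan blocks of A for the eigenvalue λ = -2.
Block sizes for λ = -2: [3, 2]

Step 1 — from the characteristic polynomial, algebraic multiplicity of λ = -2 is 5. From dim ker(A − (-2)·I) = 2, there are exactly 2 Jordan blocks for λ = -2.
Step 2 — from the minimal polynomial, the factor (x + 2)^3 tells us the largest block for λ = -2 has size 3.
Step 3 — with total size 5, 2 blocks, and largest block 3, the block sizes (in nonincreasing order) are [3, 2].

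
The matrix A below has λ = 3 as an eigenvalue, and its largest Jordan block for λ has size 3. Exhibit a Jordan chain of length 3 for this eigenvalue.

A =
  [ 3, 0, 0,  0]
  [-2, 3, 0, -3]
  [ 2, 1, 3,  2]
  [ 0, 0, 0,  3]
A Jordan chain for λ = 3 of length 3:
v_1 = (0, 0, -2, 0)ᵀ
v_2 = (0, -2, 2, 0)ᵀ
v_3 = (1, 0, 0, 0)ᵀ

Let N = A − (3)·I. We want v_3 with N^3 v_3 = 0 but N^2 v_3 ≠ 0; then v_{j-1} := N · v_j for j = 3, …, 2.

Pick v_3 = (1, 0, 0, 0)ᵀ.
Then v_2 = N · v_3 = (0, -2, 2, 0)ᵀ.
Then v_1 = N · v_2 = (0, 0, -2, 0)ᵀ.

Sanity check: (A − (3)·I) v_1 = (0, 0, 0, 0)ᵀ = 0. ✓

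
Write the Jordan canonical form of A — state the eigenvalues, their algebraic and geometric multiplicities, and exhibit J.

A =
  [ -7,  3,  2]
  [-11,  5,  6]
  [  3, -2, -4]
J_3(-2)

The characteristic polynomial is
  det(x·I − A) = x^3 + 6*x^2 + 12*x + 8 = (x + 2)^3

Eigenvalues and multiplicities (the geometric multiplicity of λ is n − rank(A − λI), which equals the number of Jordan blocks for λ):
  λ = -2: algebraic multiplicity = 3, geometric multiplicity = 1

Determining the block sizes for each eigenvalue:
  λ = -2: one block (gm = 1), so the single block has size am = 3 → block sizes [3]

Assembling the blocks gives a Jordan form
J =
  [-2,  1,  0]
  [ 0, -2,  1]
  [ 0,  0, -2]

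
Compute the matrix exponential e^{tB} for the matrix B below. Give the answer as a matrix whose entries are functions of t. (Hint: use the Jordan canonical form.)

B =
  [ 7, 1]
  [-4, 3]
e^{tB} =
  [2*t*exp(5*t) + exp(5*t), t*exp(5*t)]
  [-4*t*exp(5*t), -2*t*exp(5*t) + exp(5*t)]

Strategy: write B = P · J · P⁻¹ where J is a Jordan canonical form, so e^{tB} = P · e^{tJ} · P⁻¹, and e^{tJ} can be computed block-by-block.

B has Jordan form
J =
  [5, 1]
  [0, 5]
(up to reordering of blocks).

Per-block formulas:
  For a 2×2 Jordan block J_2(5): exp(t · J_2(5)) = e^(5t)·(I + t·N), where N is the 2×2 nilpotent shift.

After assembling e^{tJ} and conjugating by P, we get:

e^{tB} =
  [2*t*exp(5*t) + exp(5*t), t*exp(5*t)]
  [-4*t*exp(5*t), -2*t*exp(5*t) + exp(5*t)]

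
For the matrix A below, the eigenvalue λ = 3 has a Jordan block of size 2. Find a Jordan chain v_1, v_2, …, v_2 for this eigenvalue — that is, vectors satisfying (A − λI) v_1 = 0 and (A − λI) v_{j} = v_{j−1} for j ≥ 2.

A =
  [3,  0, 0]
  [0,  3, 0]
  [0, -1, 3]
A Jordan chain for λ = 3 of length 2:
v_1 = (0, 0, -1)ᵀ
v_2 = (0, 1, 0)ᵀ

Let N = A − (3)·I. We want v_2 with N^2 v_2 = 0 but N^1 v_2 ≠ 0; then v_{j-1} := N · v_j for j = 2, …, 2.

Pick v_2 = (0, 1, 0)ᵀ.
Then v_1 = N · v_2 = (0, 0, -1)ᵀ.

Sanity check: (A − (3)·I) v_1 = (0, 0, 0)ᵀ = 0. ✓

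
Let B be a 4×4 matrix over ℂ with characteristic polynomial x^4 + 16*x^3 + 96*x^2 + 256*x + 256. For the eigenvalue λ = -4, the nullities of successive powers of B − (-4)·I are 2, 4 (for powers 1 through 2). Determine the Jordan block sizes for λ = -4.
Block sizes for λ = -4: [2, 2]

From the dimensions of kernels of powers, the number of Jordan blocks of size at least j is d_j − d_{j−1} where d_j = dim ker(N^j) (with d_0 = 0). Computing the differences gives [2, 2].
The number of blocks of size exactly k is (#blocks of size ≥ k) − (#blocks of size ≥ k + 1), so the partition is: 2 block(s) of size 2.
In nonincreasing order the block sizes are [2, 2].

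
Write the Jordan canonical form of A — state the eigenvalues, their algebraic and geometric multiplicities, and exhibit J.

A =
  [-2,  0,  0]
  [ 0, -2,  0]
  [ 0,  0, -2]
J_1(-2) ⊕ J_1(-2) ⊕ J_1(-2)

The characteristic polynomial is
  det(x·I − A) = x^3 + 6*x^2 + 12*x + 8 = (x + 2)^3

Eigenvalues and multiplicities (the geometric multiplicity of λ is n − rank(A − λI), which equals the number of Jordan blocks for λ):
  λ = -2: algebraic multiplicity = 3, geometric multiplicity = 3

Determining the block sizes for each eigenvalue:
  λ = -2: gm = am = 3, so every block has size 1 → block sizes [1, 1, 1]

Assembling the blocks gives a Jordan form
J =
  [-2,  0,  0]
  [ 0, -2,  0]
  [ 0,  0, -2]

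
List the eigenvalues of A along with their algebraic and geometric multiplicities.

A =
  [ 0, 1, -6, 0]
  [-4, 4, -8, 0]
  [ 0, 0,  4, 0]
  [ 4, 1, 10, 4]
λ = 2: alg = 2, geom = 1; λ = 4: alg = 2, geom = 2

Step 1 — factor the characteristic polynomial to read off the algebraic multiplicities:
  χ_A(x) = (x - 4)^2*(x - 2)^2

Step 2 — compute geometric multiplicities via the rank-nullity identity g(λ) = n − rank(A − λI):
  rank(A − (2)·I) = 3, so dim ker(A − (2)·I) = n − 3 = 1
  rank(A − (4)·I) = 2, so dim ker(A − (4)·I) = n − 2 = 2

Summary:
  λ = 2: algebraic multiplicity = 2, geometric multiplicity = 1
  λ = 4: algebraic multiplicity = 2, geometric multiplicity = 2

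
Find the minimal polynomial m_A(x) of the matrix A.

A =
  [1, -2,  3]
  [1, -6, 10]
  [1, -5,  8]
x^3 - 3*x^2 + 3*x - 1

The characteristic polynomial is χ_A(x) = (x - 1)^3, so the eigenvalues are known. The minimal polynomial is
  m_A(x) = Π_λ (x − λ)^{k_λ}
where k_λ is the size of the *largest* Jordan block for λ (equivalently, the smallest k with (A − λI)^k v = 0 for every generalised eigenvector v of λ).

  λ = 1: largest Jordan block has size 3, contributing (x − 1)^3

So m_A(x) = (x - 1)^3 = x^3 - 3*x^2 + 3*x - 1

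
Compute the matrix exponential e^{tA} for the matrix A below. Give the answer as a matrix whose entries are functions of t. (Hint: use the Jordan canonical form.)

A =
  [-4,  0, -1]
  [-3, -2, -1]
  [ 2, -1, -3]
e^{tA} =
  [-t^2*exp(-3*t)/2 - t*exp(-3*t) + exp(-3*t), t^2*exp(-3*t)/2, t^2*exp(-3*t)/2 - t*exp(-3*t)]
  [-t^2*exp(-3*t) - 3*t*exp(-3*t), t^2*exp(-3*t) + t*exp(-3*t) + exp(-3*t), t^2*exp(-3*t) - t*exp(-3*t)]
  [t^2*exp(-3*t)/2 + 2*t*exp(-3*t), -t^2*exp(-3*t)/2 - t*exp(-3*t), -t^2*exp(-3*t)/2 + exp(-3*t)]

Strategy: write A = P · J · P⁻¹ where J is a Jordan canonical form, so e^{tA} = P · e^{tJ} · P⁻¹, and e^{tJ} can be computed block-by-block.

A has Jordan form
J =
  [-3,  1,  0]
  [ 0, -3,  1]
  [ 0,  0, -3]
(up to reordering of blocks).

Per-block formulas:
  For a 3×3 Jordan block J_3(-3): exp(t · J_3(-3)) = e^(-3t)·(I + t·N + (t^2/2)·N^2), where N is the 3×3 nilpotent shift.

After assembling e^{tJ} and conjugating by P, we get:

e^{tA} =
  [-t^2*exp(-3*t)/2 - t*exp(-3*t) + exp(-3*t), t^2*exp(-3*t)/2, t^2*exp(-3*t)/2 - t*exp(-3*t)]
  [-t^2*exp(-3*t) - 3*t*exp(-3*t), t^2*exp(-3*t) + t*exp(-3*t) + exp(-3*t), t^2*exp(-3*t) - t*exp(-3*t)]
  [t^2*exp(-3*t)/2 + 2*t*exp(-3*t), -t^2*exp(-3*t)/2 - t*exp(-3*t), -t^2*exp(-3*t)/2 + exp(-3*t)]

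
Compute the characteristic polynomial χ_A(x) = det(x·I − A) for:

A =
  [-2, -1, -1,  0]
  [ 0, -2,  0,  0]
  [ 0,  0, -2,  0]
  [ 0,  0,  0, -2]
x^4 + 8*x^3 + 24*x^2 + 32*x + 16

Expanding det(x·I − A) (e.g. by cofactor expansion or by noting that A is similar to its Jordan form J, which has the same characteristic polynomial as A) gives
  χ_A(x) = x^4 + 8*x^3 + 24*x^2 + 32*x + 16
which factors as (x + 2)^4. The eigenvalues (with algebraic multiplicities) are λ = -2 with multiplicity 4.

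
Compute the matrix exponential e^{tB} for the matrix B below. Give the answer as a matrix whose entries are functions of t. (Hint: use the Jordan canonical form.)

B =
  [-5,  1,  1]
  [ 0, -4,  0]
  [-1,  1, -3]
e^{tB} =
  [-t*exp(-4*t) + exp(-4*t), t*exp(-4*t), t*exp(-4*t)]
  [0, exp(-4*t), 0]
  [-t*exp(-4*t), t*exp(-4*t), t*exp(-4*t) + exp(-4*t)]

Strategy: write B = P · J · P⁻¹ where J is a Jordan canonical form, so e^{tB} = P · e^{tJ} · P⁻¹, and e^{tJ} can be computed block-by-block.

B has Jordan form
J =
  [-4,  1,  0]
  [ 0, -4,  0]
  [ 0,  0, -4]
(up to reordering of blocks).

Per-block formulas:
  For a 2×2 Jordan block J_2(-4): exp(t · J_2(-4)) = e^(-4t)·(I + t·N), where N is the 2×2 nilpotent shift.
  For a 1×1 block at λ = -4: exp(t · [-4]) = [e^(-4t)].

After assembling e^{tJ} and conjugating by P, we get:

e^{tB} =
  [-t*exp(-4*t) + exp(-4*t), t*exp(-4*t), t*exp(-4*t)]
  [0, exp(-4*t), 0]
  [-t*exp(-4*t), t*exp(-4*t), t*exp(-4*t) + exp(-4*t)]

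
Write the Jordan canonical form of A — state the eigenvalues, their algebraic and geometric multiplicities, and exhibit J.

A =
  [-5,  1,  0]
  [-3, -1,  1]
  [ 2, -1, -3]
J_3(-3)

The characteristic polynomial is
  det(x·I − A) = x^3 + 9*x^2 + 27*x + 27 = (x + 3)^3

Eigenvalues and multiplicities (the geometric multiplicity of λ is n − rank(A − λI), which equals the number of Jordan blocks for λ):
  λ = -3: algebraic multiplicity = 3, geometric multiplicity = 1

Determining the block sizes for each eigenvalue:
  λ = -3: one block (gm = 1), so the single block has size am = 3 → block sizes [3]

Assembling the blocks gives a Jordan form
J =
  [-3,  1,  0]
  [ 0, -3,  1]
  [ 0,  0, -3]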